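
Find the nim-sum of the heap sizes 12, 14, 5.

7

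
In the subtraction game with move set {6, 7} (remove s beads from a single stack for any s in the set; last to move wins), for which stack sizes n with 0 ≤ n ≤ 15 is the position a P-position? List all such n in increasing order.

0, 1, 2, 3, 4, 5, 13, 14, 15

Grundy values for subtraction set {6, 7}:
k:     0  1  2  3  4  5  6  7  8  9 10 11 12 13 14 15
g(k):  0  0  0  0  0  0  1  1  1  1  1  1  2  0  0  0
The P-positions (g = 0) in 0..15 are 0, 1, 2, 3, 4, 5, 13, 14, 15.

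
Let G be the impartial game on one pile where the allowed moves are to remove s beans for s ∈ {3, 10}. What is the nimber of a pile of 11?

Compute g(0), g(1), … for moves {3, 10}:
k:     0  1  2  3  4  5  6  7  8  9 10 11
g(k):  0  0  0  1  1  1  0  0  0  1  1  1
So g(11) = 1.

1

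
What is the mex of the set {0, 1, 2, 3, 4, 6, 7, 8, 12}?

The values 0, 1, 2, 3, 4 are all present; 5 is the first non-negative integer missing from the set.

5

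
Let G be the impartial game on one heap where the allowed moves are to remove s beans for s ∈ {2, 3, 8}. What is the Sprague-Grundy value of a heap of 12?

Grundy values for subtraction set {2, 3, 8}:
k:     0  1  2  3  4  5  6  7  8  9 10 11 12
g(k):  0  0  1  1  2  0  0  1  1  2  0  0  1
So g(12) = 1.

1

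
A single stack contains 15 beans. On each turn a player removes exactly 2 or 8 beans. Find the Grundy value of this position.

0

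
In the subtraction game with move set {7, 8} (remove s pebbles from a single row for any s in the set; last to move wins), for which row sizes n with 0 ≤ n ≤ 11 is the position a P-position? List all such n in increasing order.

Compute g(0), g(1), … for moves {7, 8}:
g(0) = mex{} = 0
g(1) = mex{} = 0
g(2) = mex{} = 0
g(3) = mex{} = 0
g(4) = mex{} = 0
g(5) = mex{} = 0
g(6) = mex{} = 0
g(7) = mex{0} = 1
g(8) = mex{0} = 1
g(9) = mex{0} = 1
g(10) = mex{0} = 1
g(11) = mex{0} = 1
The P-positions (g = 0) in 0..11 are 0, 1, 2, 3, 4, 5, 6.

0, 1, 2, 3, 4, 5, 6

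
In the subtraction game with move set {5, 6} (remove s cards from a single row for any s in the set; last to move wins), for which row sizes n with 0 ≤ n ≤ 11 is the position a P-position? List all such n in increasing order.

0, 1, 2, 3, 4, 11

Compute g(0), g(1), … for moves {5, 6}:
k:     0  1  2  3  4  5  6  7  8  9 10 11
g(k):  0  0  0  0  0  1  1  1  1  1  2  0
The P-positions (g = 0) in 0..11 are 0, 1, 2, 3, 4, 11.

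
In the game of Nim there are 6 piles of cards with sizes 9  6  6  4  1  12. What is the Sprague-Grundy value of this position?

Bitwise XOR of the heap sizes:
  1001  (9)
  0110  (6)
  0110  (6)
  0100  (4)
  0001  (1)
  1100  (12)
  ----
  0000  (0)

0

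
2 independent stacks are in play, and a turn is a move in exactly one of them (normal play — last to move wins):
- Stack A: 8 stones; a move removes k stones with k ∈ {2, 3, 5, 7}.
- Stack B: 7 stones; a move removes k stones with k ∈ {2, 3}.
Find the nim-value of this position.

5

For stack A, compute g(0), g(1), … with moves {2, 3, 5, 7}:
g(0) = mex{} = 0
g(1) = mex{} = 0
g(2) = mex{0} = 1
g(3) = mex{0} = 1
g(4) = mex{0,1} = 2
g(5) = mex{0,1} = 2
g(6) = mex{0,1,2} = 3
g(7) = mex{0,1,2} = 3
g(8) = mex{0,1,2,3} = 4
So g(8) = 4.
Build the Grundy sequence for stack B with g(k) = mex{g(k−s) : s ∈ {2, 3}, s ≤ k}:
k:     0  1  2  3  4  5  6  7
g(k):  0  0  1  1  2  0  0  1
So g(7) = 1.
The value of a disjunctive sum is the nim-sum of the parts.
Combined value = 4 ⊕ 1 = 5.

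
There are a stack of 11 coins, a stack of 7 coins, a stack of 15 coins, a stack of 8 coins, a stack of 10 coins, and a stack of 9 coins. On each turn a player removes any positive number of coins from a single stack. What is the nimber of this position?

Write each in binary and XOR column by column:
  1011  (11)
  0111  (7)
  1111  (15)
  1000  (8)
  1010  (10)
  1001  (9)
  ----
  1000  (8)

8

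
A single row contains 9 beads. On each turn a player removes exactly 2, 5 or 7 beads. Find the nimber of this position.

2

Build the Grundy sequence with g(k) = mex{g(k−s) : s ∈ {2, 5, 7}, s ≤ k}:
k:     0  1  2  3  4  5  6  7  8  9
g(k):  0  0  1  1  0  2  1  3  2  2
So g(9) = 2.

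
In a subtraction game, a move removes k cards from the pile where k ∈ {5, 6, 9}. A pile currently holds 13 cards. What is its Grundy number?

2

Grundy values for subtraction set {5, 6, 9}:
k:     0  1  2  3  4  5  6  7  8  9 10 11 12 13
g(k):  0  0  0  0  0  1  1  1  1  1  2  2  2  2
So g(13) = 2.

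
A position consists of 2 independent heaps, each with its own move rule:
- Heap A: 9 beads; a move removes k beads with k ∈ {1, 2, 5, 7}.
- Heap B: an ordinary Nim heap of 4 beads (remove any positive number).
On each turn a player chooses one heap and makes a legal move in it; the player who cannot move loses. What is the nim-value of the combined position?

Grundy values for heap A (subtraction set {1, 2, 5, 7}):
k:     0  1  2  3  4  5  6  7  8  9
g(k):  0  1  2  0  1  2  0  1  2  0
So g(9) = 0.
Heap B is a plain Nim heap of size 4, so its Grundy value is 4.
By the Sprague-Grundy theorem, the Grundy value of a sum of independent games is the XOR of the component values.
Combined value = 0 XOR 4 = 4.

4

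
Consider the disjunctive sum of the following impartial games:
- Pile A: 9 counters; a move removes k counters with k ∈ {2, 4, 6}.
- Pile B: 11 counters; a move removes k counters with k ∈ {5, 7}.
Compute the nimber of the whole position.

2

Build the Grundy sequence for pile A with g(k) = mex{g(k−s) : s ∈ {2, 4, 6}, s ≤ k}:
k:     0  1  2  3  4  5  6  7  8  9
g(k):  0  0  1  1  2  2  3  3  0  0
So g(9) = 0.
Grundy values for pile B (subtraction set {5, 7}):
k:     0  1  2  3  4  5  6  7  8  9 10 11
g(k):  0  0  0  0  0  1  1  1  1  1  2  2
So g(11) = 2.
The value of a disjunctive sum is the nim-sum of the parts.
Combined value = 0 XOR 2 = 2.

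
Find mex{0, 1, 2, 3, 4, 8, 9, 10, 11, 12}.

5

The values 0, 1, 2, 3, 4 are all present; 5 is the first non-negative integer missing from the set.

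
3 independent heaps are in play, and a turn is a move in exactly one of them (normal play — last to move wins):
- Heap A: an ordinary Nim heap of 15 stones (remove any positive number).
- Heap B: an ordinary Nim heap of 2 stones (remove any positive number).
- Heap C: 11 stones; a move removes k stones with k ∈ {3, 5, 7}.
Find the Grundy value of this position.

13

Heap A is a plain Nim heap of size 15, so its Grundy value is 15.
Heap B is a plain Nim heap of size 2, so its Grundy value is 2.
Build the Grundy sequence for heap C with g(k) = mex{g(k−s) : s ∈ {3, 5, 7}, s ≤ k}:
k:     0  1  2  3  4  5  6  7  8  9 10 11
g(k):  0  0  0  1  1  1  2  2  2  3  0  0
So g(11) = 0.
The value of a disjunctive sum is the nim-sum of the parts.
Combined value = 15 XOR 2 XOR 0 = 13.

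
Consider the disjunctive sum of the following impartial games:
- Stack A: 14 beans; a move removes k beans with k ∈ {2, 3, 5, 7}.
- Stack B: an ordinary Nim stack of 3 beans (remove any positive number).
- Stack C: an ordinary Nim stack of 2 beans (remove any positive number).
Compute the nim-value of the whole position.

Build the Grundy sequence for stack A with g(k) = mex{g(k−s) : s ∈ {2, 3, 5, 7}, s ≤ k}:
k:     0  1  2  3  4  5  6  7  8  9 10 11 12 13 14
g(k):  0  0  1  1  2  2  3  3  4  0  0  1  1  2  2
So g(14) = 2.
Stack B is a plain Nim stack of size 3, so its Grundy value is 3.
Stack C is a plain Nim stack of size 2, so its Grundy value is 2.
The value of a disjunctive sum is the nim-sum of the parts.
Combined value = 2 XOR 3 XOR 2 = 3.

3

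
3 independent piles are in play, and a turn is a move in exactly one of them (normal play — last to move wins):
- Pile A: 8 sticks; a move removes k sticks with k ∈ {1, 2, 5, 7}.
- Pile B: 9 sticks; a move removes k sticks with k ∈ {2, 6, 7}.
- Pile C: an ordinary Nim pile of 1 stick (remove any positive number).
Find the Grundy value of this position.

3

Grundy values for pile A (subtraction set {1, 2, 5, 7}):
k:     0  1  2  3  4  5  6  7  8
g(k):  0  1  2  0  1  2  0  1  2
So g(8) = 2.
Grundy values for pile B (subtraction set {2, 6, 7}):
k:     0  1  2  3  4  5  6  7  8  9
g(k):  0  0  1  1  0  0  1  1  2  0
So g(9) = 0.
Pile C is a plain Nim pile of size 1, so its Grundy value is 1.
The value of a disjunctive sum is the nim-sum of the parts.
Combined value = 2 ⊕ 0 ⊕ 1 = 3.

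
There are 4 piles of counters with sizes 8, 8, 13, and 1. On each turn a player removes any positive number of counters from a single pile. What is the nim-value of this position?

Nim-sum: 8 XOR 8 XOR 13 XOR 1 = 12.

12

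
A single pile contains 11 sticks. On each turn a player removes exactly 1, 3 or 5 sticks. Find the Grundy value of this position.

Build the Grundy sequence with g(k) = mex{g(k−s) : s ∈ {1, 3, 5}, s ≤ k}:
k:     0  1  2  3  4  5  6  7  8  9 10 11
g(k):  0  1  0  1  0  1  0  1  0  1  0  1
So g(11) = 1.

1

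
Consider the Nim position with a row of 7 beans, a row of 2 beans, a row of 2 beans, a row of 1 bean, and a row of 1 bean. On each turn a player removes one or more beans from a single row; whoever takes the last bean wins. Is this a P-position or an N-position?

N-position

In binary:
  111  (7)
  010  (2)
  010  (2)
  001  (1)
  001  (1)
  ---
  111  (7)
The nim-sum is 7 ≠ 0, so this is an N-position: the player to move can win.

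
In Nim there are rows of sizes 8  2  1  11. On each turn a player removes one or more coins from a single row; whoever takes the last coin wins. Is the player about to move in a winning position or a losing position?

Losing position

Nim-sum: 8 XOR 2 XOR 1 XOR 11 = 0.
The nim-sum is 0, so this is a P-position: the player to move is in a losing position under optimal play.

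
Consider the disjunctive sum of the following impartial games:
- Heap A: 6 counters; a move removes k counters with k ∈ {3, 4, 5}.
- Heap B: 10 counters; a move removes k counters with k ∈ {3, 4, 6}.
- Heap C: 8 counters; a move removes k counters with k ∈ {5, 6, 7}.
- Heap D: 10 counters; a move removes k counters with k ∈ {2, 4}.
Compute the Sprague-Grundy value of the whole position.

1

Build the Grundy sequence for heap A with g(k) = mex{g(k−s) : s ∈ {3, 4, 5}, s ≤ k}:
k:     0  1  2  3  4  5  6
g(k):  0  0  0  1  1  1  2
So g(6) = 2.
Grundy values for heap B (subtraction set {3, 4, 6}):
g(0) = mex{} = 0
g(1) = mex{} = 0
g(2) = mex{} = 0
g(3) = mex{0} = 1
g(4) = mex{0} = 1
g(5) = mex{0} = 1
g(6) = mex{0,1} = 2
g(7) = mex{0,1} = 2
g(8) = mex{0,1} = 2
g(9) = mex{1,2} = 0
g(10) = mex{1,2} = 0
So g(10) = 0.
Build the Grundy sequence for heap C with g(k) = mex{g(k−s) : s ∈ {5, 6, 7}, s ≤ k}:
k:     0  1  2  3  4  5  6  7  8
g(k):  0  0  0  0  0  1  1  1  1
So g(8) = 1.
Grundy values for heap D (subtraction set {2, 4}):
k:     0  1  2  3  4  5  6  7  8  9 10
g(k):  0  0  1  1  2  2  0  0  1  1  2
So g(10) = 2.
The value of a disjunctive sum is the nim-sum of the parts.
Combined value = 2 XOR 0 XOR 1 XOR 2 = 1.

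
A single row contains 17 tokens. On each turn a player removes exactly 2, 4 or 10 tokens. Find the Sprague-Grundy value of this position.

2

Grundy values for subtraction set {2, 4, 10}:
k:     0  1  2  3  4  5  6  7  8  9 10 11 12 13 14 15 16 17
g(k):  0  0  1  1  2  2  0  0  1  1  2  2  0  0  1  1  2  2
So g(17) = 2.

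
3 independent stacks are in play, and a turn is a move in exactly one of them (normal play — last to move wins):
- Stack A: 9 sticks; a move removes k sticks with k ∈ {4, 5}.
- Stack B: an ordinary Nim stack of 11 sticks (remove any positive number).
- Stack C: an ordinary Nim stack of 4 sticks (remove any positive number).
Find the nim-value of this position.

15

Build the Grundy sequence for stack A with g(k) = mex{g(k−s) : s ∈ {4, 5}, s ≤ k}:
k:     0  1  2  3  4  5  6  7  8  9
g(k):  0  0  0  0  1  1  1  1  2  0
So g(9) = 0.
Stack B is a plain Nim stack of size 11, so its Grundy value is 11.
Stack C is a plain Nim stack of size 4, so its Grundy value is 4.
The value of a disjunctive sum is the nim-sum of the parts.
Combined value = 0 ⊕ 11 ⊕ 4 = 15.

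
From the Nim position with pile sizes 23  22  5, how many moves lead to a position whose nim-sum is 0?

3

Write each in binary and XOR column by column:
  10111  (23)
  10110  (22)
  00101  (5)
  -----
  00100  (4)
The overall nim-sum is X = 4. A pile of size p has a winning move iff p XOR X < p (reduce it to p XOR X).
  23: 23 XOR 4 = 19 < 23 — winning move (to 19).
  22: 22 XOR 4 = 18 < 22 — winning move (to 18).
  5: 5 XOR 4 = 1 < 5 — winning move (to 1).
That gives 3 winning moves.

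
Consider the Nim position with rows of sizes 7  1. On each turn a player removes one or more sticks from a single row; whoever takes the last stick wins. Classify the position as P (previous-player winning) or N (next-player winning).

N-position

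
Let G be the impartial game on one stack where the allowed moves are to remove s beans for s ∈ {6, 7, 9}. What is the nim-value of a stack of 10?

1

Build the Grundy sequence with g(k) = mex{g(k−s) : s ∈ {6, 7, 9}, s ≤ k}:
k:     0  1  2  3  4  5  6  7  8  9 10
g(k):  0  0  0  0  0  0  1  1  1  1  1
So g(10) = 1.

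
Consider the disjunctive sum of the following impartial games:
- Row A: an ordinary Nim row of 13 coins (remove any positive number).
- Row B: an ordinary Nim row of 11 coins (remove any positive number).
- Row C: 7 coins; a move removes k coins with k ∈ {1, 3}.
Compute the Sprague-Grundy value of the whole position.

7

Row A is a plain Nim row of size 13, so its Grundy value is 13.
Row B is a plain Nim row of size 11, so its Grundy value is 11.
Build the Grundy sequence for row C with g(k) = mex{g(k−s) : s ∈ {1, 3}, s ≤ k}:
k:     0  1  2  3  4  5  6  7
g(k):  0  1  0  1  0  1  0  1
So g(7) = 1.
By the Sprague-Grundy theorem, the Grundy value of a sum of independent games is the XOR of the component values.
Combined value = 13 ⊕ 11 ⊕ 1 = 7.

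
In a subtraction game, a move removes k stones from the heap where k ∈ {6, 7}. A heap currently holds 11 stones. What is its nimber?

Grundy values for subtraction set {6, 7}:
g(0) = mex{} = 0
g(1) = mex{} = 0
g(2) = mex{} = 0
g(3) = mex{} = 0
g(4) = mex{} = 0
g(5) = mex{} = 0
g(6) = mex{0} = 1
g(7) = mex{0} = 1
g(8) = mex{0} = 1
g(9) = mex{0} = 1
g(10) = mex{0} = 1
g(11) = mex{0} = 1
So g(11) = 1.

1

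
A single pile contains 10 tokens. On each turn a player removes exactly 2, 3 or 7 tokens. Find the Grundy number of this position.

0

Grundy values for subtraction set {2, 3, 7}:
g(0) = mex{} = 0
g(1) = mex{} = 0
g(2) = mex{0} = 1
g(3) = mex{0} = 1
g(4) = mex{0,1} = 2
g(5) = mex{1} = 0
g(6) = mex{1,2} = 0
g(7) = mex{0,2} = 1
g(8) = mex{0} = 1
g(9) = mex{0,1} = 2
g(10) = mex{1} = 0
So g(10) = 0.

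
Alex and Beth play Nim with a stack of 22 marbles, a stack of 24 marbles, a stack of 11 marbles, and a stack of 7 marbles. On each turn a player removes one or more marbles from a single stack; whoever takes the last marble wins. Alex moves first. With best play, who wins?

Alex wins

In binary:
  10110  (22)
  11000  (24)
  01011  (11)
  00111  (7)
  -----
  00010  (2)
The nim-sum is 2 ≠ 0, so this is an N-position: the player to move can win; Alex has a winning move.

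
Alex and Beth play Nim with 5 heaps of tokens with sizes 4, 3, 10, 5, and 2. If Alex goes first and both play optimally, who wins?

Nim-sum: 4 ⊕ 3 ⊕ 10 ⊕ 5 ⊕ 2 = 10.
The nim-sum is 10 ≠ 0, so this is an N-position: the player to move can win; Alex has a winning move.

Alex wins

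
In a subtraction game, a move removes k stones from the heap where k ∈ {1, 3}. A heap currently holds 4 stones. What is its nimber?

Grundy values for subtraction set {1, 3}:
k:     0  1  2  3  4
g(k):  0  1  0  1  0
So g(4) = 0.

0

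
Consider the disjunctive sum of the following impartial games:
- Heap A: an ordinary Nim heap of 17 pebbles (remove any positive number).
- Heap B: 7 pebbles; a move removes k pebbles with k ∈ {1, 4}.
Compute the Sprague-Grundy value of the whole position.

Heap A is a plain Nim heap of size 17, so its Grundy value is 17.
For heap B, compute g(0), g(1), … with moves {1, 4}:
g(0) = mex{} = 0
g(1) = mex{0} = 1
g(2) = mex{1} = 0
g(3) = mex{0} = 1
g(4) = mex{0,1} = 2
g(5) = mex{1,2} = 0
g(6) = mex{0} = 1
g(7) = mex{1} = 0
So g(7) = 0.
The value of a disjunctive sum is the nim-sum of the parts.
Combined value = 17 ⊕ 0 = 17.

17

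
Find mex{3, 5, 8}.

0

0 is not in the set, so the mex is 0.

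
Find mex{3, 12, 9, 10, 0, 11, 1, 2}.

The values 0, 1, 2, 3 are all present; 4 is the first non-negative integer missing from the set.

4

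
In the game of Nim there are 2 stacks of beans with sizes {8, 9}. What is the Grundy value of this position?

1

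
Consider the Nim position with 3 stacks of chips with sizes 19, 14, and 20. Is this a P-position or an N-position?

N-position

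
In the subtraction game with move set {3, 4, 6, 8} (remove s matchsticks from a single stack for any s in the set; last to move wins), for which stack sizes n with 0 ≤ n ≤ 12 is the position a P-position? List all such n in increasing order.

Grundy values for subtraction set {3, 4, 6, 8}:
g(0) = mex{} = 0
g(1) = mex{} = 0
g(2) = mex{} = 0
g(3) = mex{0} = 1
g(4) = mex{0} = 1
g(5) = mex{0} = 1
g(6) = mex{0,1} = 2
g(7) = mex{0,1} = 2
g(8) = mex{0,1} = 2
g(9) = mex{0,1,2} = 3
g(10) = mex{0,1,2} = 3
g(11) = mex{1,2} = 0
g(12) = mex{1,2,3} = 0
The P-positions (g = 0) in 0..12 are 0, 1, 2, 11, 12.

0, 1, 2, 11, 12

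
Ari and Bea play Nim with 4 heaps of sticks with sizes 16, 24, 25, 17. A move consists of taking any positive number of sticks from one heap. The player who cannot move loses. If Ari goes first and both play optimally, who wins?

Nim-sum: 16 ⊕ 24 ⊕ 25 ⊕ 17 = 0.
The nim-sum is 0, so this is a P-position: the player to move is in a losing position under optimal play; Ari is about to move from it and so loses — Bea wins.

Bea wins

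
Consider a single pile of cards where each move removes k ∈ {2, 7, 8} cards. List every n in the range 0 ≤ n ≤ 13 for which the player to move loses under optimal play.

Build the Grundy sequence with g(k) = mex{g(k−s) : s ∈ {2, 7, 8}, s ≤ k}:
k:     0  1  2  3  4  5  6  7  8  9 10 11 12 13
g(k):  0  0  1  1  0  0  1  1  2  2  0  3  1  2
The P-positions (g = 0) in 0..13 are 0, 1, 4, 5, 10.

0, 1, 4, 5, 10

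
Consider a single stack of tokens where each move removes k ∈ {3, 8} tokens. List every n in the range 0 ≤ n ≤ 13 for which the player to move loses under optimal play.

0, 1, 2, 6, 7, 11, 12, 13

Compute g(0), g(1), … for moves {3, 8}:
g(0) = mex{} = 0
g(1) = mex{} = 0
g(2) = mex{} = 0
g(3) = mex{0} = 1
g(4) = mex{0} = 1
g(5) = mex{0} = 1
g(6) = mex{1} = 0
g(7) = mex{1} = 0
g(8) = mex{0,1} = 2
g(9) = mex{0} = 1
g(10) = mex{0} = 1
g(11) = mex{1,2} = 0
g(12) = mex{1} = 0
g(13) = mex{1} = 0
The P-positions (g = 0) in 0..13 are 0, 1, 2, 6, 7, 11, 12, 13.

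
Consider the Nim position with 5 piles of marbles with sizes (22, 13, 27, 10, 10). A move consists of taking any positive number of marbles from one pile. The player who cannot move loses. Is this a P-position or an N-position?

P-position

Write each in binary and XOR column by column:
  10110  (22)
  01101  (13)
  11011  (27)
  01010  (10)
  01010  (10)
  -----
  00000  (0)
The nim-sum is 0, so this is a P-position: the player to move is in a losing position under optimal play.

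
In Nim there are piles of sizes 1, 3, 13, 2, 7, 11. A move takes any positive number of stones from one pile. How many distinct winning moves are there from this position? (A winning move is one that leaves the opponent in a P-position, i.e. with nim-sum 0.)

Nim-sum: 1 XOR 3 XOR 13 XOR 2 XOR 7 XOR 11 = 1.
The overall nim-sum is X = 1. A pile of size p has a winning move iff p XOR X < p (reduce it to p XOR X).
  1: 1 XOR 1 = 0 < 1 — winning move (to 0).
  3: 3 XOR 1 = 2 < 3 — winning move (to 2).
  13: 13 XOR 1 = 12 < 13 — winning move (to 12).
  2: 2 XOR 1 = 3 ≥ 2 — no move.
  7: 7 XOR 1 = 6 < 7 — winning move (to 6).
  11: 11 XOR 1 = 10 < 11 — winning move (to 10).
That gives 5 winning moves.

5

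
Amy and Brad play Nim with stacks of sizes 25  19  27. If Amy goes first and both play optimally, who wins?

Amy wins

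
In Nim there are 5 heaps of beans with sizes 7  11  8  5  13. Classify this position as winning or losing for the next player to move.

Nim-sum: 7 ^ 11 ^ 8 ^ 5 ^ 13 = 12.
The nim-sum is 12 ≠ 0, so this is an N-position: the player to move can win.

Winning position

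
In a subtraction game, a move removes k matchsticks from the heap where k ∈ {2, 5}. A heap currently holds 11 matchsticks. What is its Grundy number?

0

Grundy values for subtraction set {2, 5}:
g(0) = mex{} = 0
g(1) = mex{} = 0
g(2) = mex{0} = 1
g(3) = mex{0} = 1
g(4) = mex{1} = 0
g(5) = mex{0,1} = 2
g(6) = mex{0} = 1
g(7) = mex{1,2} = 0
g(8) = mex{1} = 0
g(9) = mex{0} = 1
g(10) = mex{0,2} = 1
g(11) = mex{1} = 0
So g(11) = 0.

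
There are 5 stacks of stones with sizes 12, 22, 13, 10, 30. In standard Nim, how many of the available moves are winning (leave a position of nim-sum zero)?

3

Nim-sum: 12 XOR 22 XOR 13 XOR 10 XOR 30 = 3.
The overall nim-sum is X = 3. A stack of size p has a winning move iff p XOR X < p (reduce it to p XOR X).
  12: 12 XOR 3 = 15 ≥ 12 — no move.
  22: 22 XOR 3 = 21 < 22 — winning move (to 21).
  13: 13 XOR 3 = 14 ≥ 13 — no move.
  10: 10 XOR 3 = 9 < 10 — winning move (to 9).
  30: 30 XOR 3 = 29 < 30 — winning move (to 29).
That gives 3 winning moves.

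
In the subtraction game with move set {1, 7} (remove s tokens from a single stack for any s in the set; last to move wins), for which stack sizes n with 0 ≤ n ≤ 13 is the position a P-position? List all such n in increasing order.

0, 2, 4, 6, 8, 10, 12

Build the Grundy sequence with g(k) = mex{g(k−s) : s ∈ {1, 7}, s ≤ k}:
k:     0  1  2  3  4  5  6  7  8  9 10 11 12 13
g(k):  0  1  0  1  0  1  0  1  0  1  0  1  0  1
The P-positions (g = 0) in 0..13 are 0, 2, 4, 6, 8, 10, 12.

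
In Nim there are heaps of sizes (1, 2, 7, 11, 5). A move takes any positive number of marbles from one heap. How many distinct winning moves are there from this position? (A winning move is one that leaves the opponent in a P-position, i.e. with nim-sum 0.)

1

Nim-sum: 1 XOR 2 XOR 7 XOR 11 XOR 5 = 10.
The overall nim-sum is X = 10. A heap of size p has a winning move iff p XOR X < p (reduce it to p XOR X).
  1: 1 XOR 10 = 11 ≥ 1 — no move.
  2: 2 XOR 10 = 8 ≥ 2 — no move.
  7: 7 XOR 10 = 13 ≥ 7 — no move.
  11: 11 XOR 10 = 1 < 11 — winning move (to 1).
  5: 5 XOR 10 = 15 ≥ 5 — no move.
That gives 1 winning move.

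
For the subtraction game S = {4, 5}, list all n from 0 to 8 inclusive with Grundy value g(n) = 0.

Compute g(0), g(1), … for moves {4, 5}:
g(0) = mex{} = 0
g(1) = mex{} = 0
g(2) = mex{} = 0
g(3) = mex{} = 0
g(4) = mex{0} = 1
g(5) = mex{0} = 1
g(6) = mex{0} = 1
g(7) = mex{0} = 1
g(8) = mex{0,1} = 2
The P-positions (g = 0) in 0..8 are 0, 1, 2, 3.

0, 1, 2, 3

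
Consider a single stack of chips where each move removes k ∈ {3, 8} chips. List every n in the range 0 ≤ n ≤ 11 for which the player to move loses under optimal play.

0, 1, 2, 6, 7, 11

Grundy values for subtraction set {3, 8}:
k:     0  1  2  3  4  5  6  7  8  9 10 11
g(k):  0  0  0  1  1  1  0  0  2  1  1  0
The P-positions (g = 0) in 0..11 are 0, 1, 2, 6, 7, 11.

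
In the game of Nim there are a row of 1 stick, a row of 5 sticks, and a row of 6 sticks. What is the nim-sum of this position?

Compute the nim-sum pairwise:
1 ^ 5 = 4
4 ^ 6 = 2

2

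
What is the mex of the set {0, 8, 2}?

0 is in the set but 1 is not, so the mex is 1.

1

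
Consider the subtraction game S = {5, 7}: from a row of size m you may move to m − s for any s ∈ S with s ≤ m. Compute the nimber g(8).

Grundy values for subtraction set {5, 7}:
k:     0  1  2  3  4  5  6  7  8
g(k):  0  0  0  0  0  1  1  1  1
So g(8) = 1.

1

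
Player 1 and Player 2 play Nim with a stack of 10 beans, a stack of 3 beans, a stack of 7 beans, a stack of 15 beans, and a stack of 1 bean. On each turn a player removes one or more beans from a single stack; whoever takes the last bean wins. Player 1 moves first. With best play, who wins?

Player 2 wins

Compute the nim-sum pairwise:
10 ⊕ 3 = 9
9 ⊕ 7 = 14
14 ⊕ 15 = 1
1 ⊕ 1 = 0
The nim-sum is 0, so this is a P-position: the player to move is in a losing position under optimal play; Player 1 is about to move from it and so loses — Player 2 wins.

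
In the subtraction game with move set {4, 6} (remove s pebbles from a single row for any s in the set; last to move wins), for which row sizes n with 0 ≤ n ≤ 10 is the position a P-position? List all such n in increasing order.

0, 1, 2, 3, 10

Grundy values for subtraction set {4, 6}:
g(0) = mex{} = 0
g(1) = mex{} = 0
g(2) = mex{} = 0
g(3) = mex{} = 0
g(4) = mex{0} = 1
g(5) = mex{0} = 1
g(6) = mex{0} = 1
g(7) = mex{0} = 1
g(8) = mex{0,1} = 2
g(9) = mex{0,1} = 2
g(10) = mex{1} = 0
The P-positions (g = 0) in 0..10 are 0, 1, 2, 3, 10.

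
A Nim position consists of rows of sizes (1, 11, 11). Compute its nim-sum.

Nim-sum: 1 ^ 11 ^ 11 = 1.

1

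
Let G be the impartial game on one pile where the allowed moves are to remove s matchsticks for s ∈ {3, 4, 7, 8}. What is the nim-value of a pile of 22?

0

Compute g(0), g(1), … for moves {3, 4, 7, 8}:
k:     0  1  2  3  4  5  6  7  8  9 10 11 12 13 14 15 16 17 18 19 20 21 22
g(k):  0  0  0  1  1  1  2  2  2  3  3  0  0  0  1  1  1  2  2  2  3  3  0
So g(22) = 0.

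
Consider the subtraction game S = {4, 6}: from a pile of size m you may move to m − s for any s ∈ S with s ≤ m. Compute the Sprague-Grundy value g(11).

Compute g(0), g(1), … for moves {4, 6}:
g(0) = mex{} = 0
g(1) = mex{} = 0
g(2) = mex{} = 0
g(3) = mex{} = 0
g(4) = mex{0} = 1
g(5) = mex{0} = 1
g(6) = mex{0} = 1
g(7) = mex{0} = 1
g(8) = mex{0,1} = 2
g(9) = mex{0,1} = 2
g(10) = mex{1} = 0
g(11) = mex{1} = 0
So g(11) = 0.

0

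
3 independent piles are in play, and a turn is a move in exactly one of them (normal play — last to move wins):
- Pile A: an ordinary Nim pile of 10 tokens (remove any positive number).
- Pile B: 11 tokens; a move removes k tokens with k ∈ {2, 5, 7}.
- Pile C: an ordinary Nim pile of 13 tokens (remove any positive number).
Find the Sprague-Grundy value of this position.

4

Pile A is a plain Nim pile of size 10, so its Grundy value is 10.
For pile B, compute g(0), g(1), … with moves {2, 5, 7}:
k:     0  1  2  3  4  5  6  7  8  9 10 11
g(k):  0  0  1  1  0  2  1  3  2  2  0  3
So g(11) = 3.
Pile C is a plain Nim pile of size 13, so its Grundy value is 13.
The value of a disjunctive sum is the nim-sum of the parts.
Combined value = 10 XOR 3 XOR 13 = 4.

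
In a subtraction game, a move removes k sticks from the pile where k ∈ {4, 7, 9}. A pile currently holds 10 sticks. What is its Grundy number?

Grundy values for subtraction set {4, 7, 9}:
g(0) = mex{} = 0
g(1) = mex{} = 0
g(2) = mex{} = 0
g(3) = mex{} = 0
g(4) = mex{0} = 1
g(5) = mex{0} = 1
g(6) = mex{0} = 1
g(7) = mex{0} = 1
g(8) = mex{0,1} = 2
g(9) = mex{0,1} = 2
g(10) = mex{0,1} = 2
So g(10) = 2.

2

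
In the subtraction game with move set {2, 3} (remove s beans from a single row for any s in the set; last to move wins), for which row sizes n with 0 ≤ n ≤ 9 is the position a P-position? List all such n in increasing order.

0, 1, 5, 6

Grundy values for subtraction set {2, 3}:
g(0) = mex{} = 0
g(1) = mex{} = 0
g(2) = mex{0} = 1
g(3) = mex{0} = 1
g(4) = mex{0,1} = 2
g(5) = mex{1} = 0
g(6) = mex{1,2} = 0
g(7) = mex{0,2} = 1
g(8) = mex{0} = 1
g(9) = mex{0,1} = 2
The P-positions (g = 0) in 0..9 are 0, 1, 5, 6.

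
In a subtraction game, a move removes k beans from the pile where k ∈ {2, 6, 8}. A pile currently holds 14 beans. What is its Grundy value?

0

Build the Grundy sequence with g(k) = mex{g(k−s) : s ∈ {2, 6, 8}, s ≤ k}:
g(0) = mex{} = 0
g(1) = mex{} = 0
g(2) = mex{0} = 1
g(3) = mex{0} = 1
g(4) = mex{1} = 0
g(5) = mex{1} = 0
g(6) = mex{0} = 1
g(7) = mex{0} = 1
g(8) = mex{0,1} = 2
g(9) = mex{0,1} = 2
g(10) = mex{0,1,2} = 3
g(11) = mex{0,1,2} = 3
g(12) = mex{0,1,3} = 2
g(13) = mex{0,1,3} = 2
g(14) = mex{1,2} = 0
So g(14) = 0.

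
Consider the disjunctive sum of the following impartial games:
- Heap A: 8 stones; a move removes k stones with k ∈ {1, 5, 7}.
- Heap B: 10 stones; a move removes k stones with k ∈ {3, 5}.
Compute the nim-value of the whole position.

Build the Grundy sequence for heap A with g(k) = mex{g(k−s) : s ∈ {1, 5, 7}, s ≤ k}:
g(0) = mex{} = 0
g(1) = mex{0} = 1
g(2) = mex{1} = 0
g(3) = mex{0} = 1
g(4) = mex{1} = 0
g(5) = mex{0} = 1
g(6) = mex{1} = 0
g(7) = mex{0} = 1
g(8) = mex{1} = 0
So g(8) = 0.
For heap B, compute g(0), g(1), … with moves {3, 5}:
g(0) = mex{} = 0
g(1) = mex{} = 0
g(2) = mex{} = 0
g(3) = mex{0} = 1
g(4) = mex{0} = 1
g(5) = mex{0} = 1
g(6) = mex{0,1} = 2
g(7) = mex{0,1} = 2
g(8) = mex{1} = 0
g(9) = mex{1,2} = 0
g(10) = mex{1,2} = 0
So g(10) = 0.
The value of a disjunctive sum is the nim-sum of the parts.
Combined value = 0 XOR 0 = 0.

0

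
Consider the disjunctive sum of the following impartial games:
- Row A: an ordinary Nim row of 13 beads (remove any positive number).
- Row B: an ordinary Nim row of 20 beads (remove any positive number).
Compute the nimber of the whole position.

25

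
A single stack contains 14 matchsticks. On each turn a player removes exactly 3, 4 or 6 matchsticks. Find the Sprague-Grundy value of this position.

1

Build the Grundy sequence with g(k) = mex{g(k−s) : s ∈ {3, 4, 6}, s ≤ k}:
g(0) = mex{} = 0
g(1) = mex{} = 0
g(2) = mex{} = 0
g(3) = mex{0} = 1
g(4) = mex{0} = 1
g(5) = mex{0} = 1
g(6) = mex{0,1} = 2
g(7) = mex{0,1} = 2
g(8) = mex{0,1} = 2
g(9) = mex{1,2} = 0
g(10) = mex{1,2} = 0
g(11) = mex{1,2} = 0
g(12) = mex{0,2} = 1
g(13) = mex{0,2} = 1
g(14) = mex{0,2} = 1
So g(14) = 1.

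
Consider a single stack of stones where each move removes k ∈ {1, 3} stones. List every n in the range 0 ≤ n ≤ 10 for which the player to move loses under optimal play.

0, 2, 4, 6, 8, 10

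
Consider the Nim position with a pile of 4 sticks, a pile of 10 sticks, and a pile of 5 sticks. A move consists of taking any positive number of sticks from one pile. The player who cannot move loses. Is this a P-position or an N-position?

Compute the nim-sum pairwise:
4 ^ 10 = 14
14 ^ 5 = 11
The nim-sum is 11 ≠ 0, so this is an N-position: the player to move can win.

N-position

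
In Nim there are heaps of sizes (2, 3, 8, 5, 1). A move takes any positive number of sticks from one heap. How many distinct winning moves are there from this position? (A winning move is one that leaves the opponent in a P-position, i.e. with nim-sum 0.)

Nim-sum: 2 ^ 3 ^ 8 ^ 5 ^ 1 = 13.
The overall nim-sum is X = 13. A heap of size p has a winning move iff p XOR X < p (reduce it to p XOR X).
  2: 2 XOR 13 = 15 ≥ 2 — no move.
  3: 3 XOR 13 = 14 ≥ 3 — no move.
  8: 8 XOR 13 = 5 < 8 — winning move (to 5).
  5: 5 XOR 13 = 8 ≥ 5 — no move.
  1: 1 XOR 13 = 12 ≥ 1 — no move.
That gives 1 winning move.

1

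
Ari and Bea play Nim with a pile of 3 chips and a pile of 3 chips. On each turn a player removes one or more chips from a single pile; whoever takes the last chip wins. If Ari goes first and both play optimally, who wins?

Bea wins

Nim-sum: 3 ⊕ 3 = 0.
The nim-sum is 0, so this is a P-position: the player to move is in a losing position under optimal play; Ari is about to move from it and so loses — Bea wins.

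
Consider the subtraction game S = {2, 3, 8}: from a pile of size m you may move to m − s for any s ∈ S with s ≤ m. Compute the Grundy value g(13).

1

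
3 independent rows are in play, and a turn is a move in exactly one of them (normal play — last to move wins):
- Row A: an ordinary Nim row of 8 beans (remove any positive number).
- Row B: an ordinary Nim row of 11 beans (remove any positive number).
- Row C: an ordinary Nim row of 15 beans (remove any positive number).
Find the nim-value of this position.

Row A is a plain Nim row of size 8, so its Grundy value is 8.
Row B is a plain Nim row of size 11, so its Grundy value is 11.
Row C is a plain Nim row of size 15, so its Grundy value is 15.
By the Sprague-Grundy theorem, the Grundy value of a sum of independent games is the XOR of the component values.
Combined value = 8 ⊕ 11 ⊕ 15 = 12.

12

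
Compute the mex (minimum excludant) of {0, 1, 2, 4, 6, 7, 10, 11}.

3

The values 0, 1, 2 are all present; 3 is the first non-negative integer missing from the set.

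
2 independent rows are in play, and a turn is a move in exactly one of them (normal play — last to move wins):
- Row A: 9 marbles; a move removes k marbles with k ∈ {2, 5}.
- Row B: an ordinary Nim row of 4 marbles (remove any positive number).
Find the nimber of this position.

Build the Grundy sequence for row A with g(k) = mex{g(k−s) : s ∈ {2, 5}, s ≤ k}:
k:     0  1  2  3  4  5  6  7  8  9
g(k):  0  0  1  1  0  2  1  0  0  1
So g(9) = 1.
Row B is a plain Nim row of size 4, so its Grundy value is 4.
The value of a disjunctive sum is the nim-sum of the parts.
Combined value = 1 XOR 4 = 5.

5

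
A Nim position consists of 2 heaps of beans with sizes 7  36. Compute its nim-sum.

35

Compute the nim-sum pairwise:
7 ⊕ 36 = 35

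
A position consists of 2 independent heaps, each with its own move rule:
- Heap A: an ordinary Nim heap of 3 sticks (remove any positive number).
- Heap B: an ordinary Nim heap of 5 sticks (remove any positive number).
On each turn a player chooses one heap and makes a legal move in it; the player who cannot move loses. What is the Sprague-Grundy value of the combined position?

Heap A is a plain Nim heap of size 3, so its Grundy value is 3.
Heap B is a plain Nim heap of size 5, so its Grundy value is 5.
By the Sprague-Grundy theorem, the Grundy value of a sum of independent games is the XOR of the component values.
Combined value = 3 ⊕ 5 = 6.

6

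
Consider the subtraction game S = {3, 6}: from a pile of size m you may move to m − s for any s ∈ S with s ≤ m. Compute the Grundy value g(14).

1

Compute g(0), g(1), … for moves {3, 6}:
k:     0  1  2  3  4  5  6  7  8  9 10 11 12 13 14
g(k):  0  0  0  1  1  1  2  2  2  0  0  0  1  1  1
So g(14) = 1.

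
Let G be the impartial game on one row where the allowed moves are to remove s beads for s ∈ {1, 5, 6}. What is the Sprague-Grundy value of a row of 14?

Grundy values for subtraction set {1, 5, 6}:
g(0) = mex{} = 0
g(1) = mex{0} = 1
g(2) = mex{1} = 0
g(3) = mex{0} = 1
g(4) = mex{1} = 0
g(5) = mex{0} = 1
g(6) = mex{0,1} = 2
g(7) = mex{0,1,2} = 3
g(8) = mex{0,1,3} = 2
g(9) = mex{0,1,2} = 3
g(10) = mex{0,1,3} = 2
g(11) = mex{1,2} = 0
g(12) = mex{0,2,3} = 1
g(13) = mex{1,2,3} = 0
g(14) = mex{0,2,3} = 1
So g(14) = 1.

1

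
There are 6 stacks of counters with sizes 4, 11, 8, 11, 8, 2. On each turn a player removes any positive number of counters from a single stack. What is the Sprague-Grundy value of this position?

6

Compute the nim-sum pairwise:
4 XOR 11 = 15
15 XOR 8 = 7
7 XOR 11 = 12
12 XOR 8 = 4
4 XOR 2 = 6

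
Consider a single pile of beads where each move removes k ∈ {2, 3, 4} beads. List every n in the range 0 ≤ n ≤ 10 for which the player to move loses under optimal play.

0, 1, 6, 7

Build the Grundy sequence with g(k) = mex{g(k−s) : s ∈ {2, 3, 4}, s ≤ k}:
k:     0  1  2  3  4  5  6  7  8  9 10
g(k):  0  0  1  1  2  2  0  0  1  1  2
The P-positions (g = 0) in 0..10 are 0, 1, 6, 7.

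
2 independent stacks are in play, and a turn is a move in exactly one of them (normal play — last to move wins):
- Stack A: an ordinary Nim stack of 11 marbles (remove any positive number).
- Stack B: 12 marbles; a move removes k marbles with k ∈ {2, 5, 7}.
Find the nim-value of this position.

Stack A is a plain Nim stack of size 11, so its Grundy value is 11.
Build the Grundy sequence for stack B with g(k) = mex{g(k−s) : s ∈ {2, 5, 7}, s ≤ k}:
g(0) = mex{} = 0
g(1) = mex{} = 0
g(2) = mex{0} = 1
g(3) = mex{0} = 1
g(4) = mex{1} = 0
g(5) = mex{0,1} = 2
g(6) = mex{0} = 1
g(7) = mex{0,1,2} = 3
g(8) = mex{0,1} = 2
g(9) = mex{0,1,3} = 2
g(10) = mex{1,2} = 0
g(11) = mex{0,1,2} = 3
g(12) = mex{0,2,3} = 1
So g(12) = 1.
By the Sprague-Grundy theorem, the Grundy value of a sum of independent games is the XOR of the component values.
Combined value = 11 ⊕ 1 = 10.

10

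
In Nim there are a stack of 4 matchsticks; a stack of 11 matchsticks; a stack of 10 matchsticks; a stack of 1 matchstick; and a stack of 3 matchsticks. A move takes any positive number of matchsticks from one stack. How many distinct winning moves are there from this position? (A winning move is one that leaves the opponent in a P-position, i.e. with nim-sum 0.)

Nim-sum: 4 XOR 11 XOR 10 XOR 1 XOR 3 = 7.
The overall nim-sum is X = 7. A stack of size p has a winning move iff p XOR X < p (reduce it to p XOR X).
  4: 4 XOR 7 = 3 < 4 — winning move (to 3).
  11: 11 XOR 7 = 12 ≥ 11 — no move.
  10: 10 XOR 7 = 13 ≥ 10 — no move.
  1: 1 XOR 7 = 6 ≥ 1 — no move.
  3: 3 XOR 7 = 4 ≥ 3 — no move.
That gives 1 winning move.

1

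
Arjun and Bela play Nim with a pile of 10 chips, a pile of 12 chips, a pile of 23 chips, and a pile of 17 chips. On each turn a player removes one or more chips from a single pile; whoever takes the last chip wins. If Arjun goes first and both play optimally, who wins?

Bela wins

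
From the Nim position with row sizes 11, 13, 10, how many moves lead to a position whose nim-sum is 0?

3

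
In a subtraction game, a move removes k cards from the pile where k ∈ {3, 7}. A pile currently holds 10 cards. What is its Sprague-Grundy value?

0

Grundy values for subtraction set {3, 7}:
g(0) = mex{} = 0
g(1) = mex{} = 0
g(2) = mex{} = 0
g(3) = mex{0} = 1
g(4) = mex{0} = 1
g(5) = mex{0} = 1
g(6) = mex{1} = 0
g(7) = mex{0,1} = 2
g(8) = mex{0,1} = 2
g(9) = mex{0} = 1
g(10) = mex{1,2} = 0
So g(10) = 0.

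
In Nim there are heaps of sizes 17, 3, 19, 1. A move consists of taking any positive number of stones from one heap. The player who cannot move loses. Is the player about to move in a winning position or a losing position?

Nim-sum: 17 ⊕ 3 ⊕ 19 ⊕ 1 = 0.
The nim-sum is 0, so this is a P-position: the player to move is in a losing position under optimal play.

Losing position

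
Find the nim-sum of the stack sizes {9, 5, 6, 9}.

3

Compute the nim-sum pairwise:
9 XOR 5 = 12
12 XOR 6 = 10
10 XOR 9 = 3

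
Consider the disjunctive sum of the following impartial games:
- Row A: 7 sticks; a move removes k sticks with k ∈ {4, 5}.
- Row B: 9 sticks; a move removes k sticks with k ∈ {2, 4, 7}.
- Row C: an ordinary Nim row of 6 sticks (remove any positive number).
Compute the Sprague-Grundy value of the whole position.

7

For row A, compute g(0), g(1), … with moves {4, 5}:
k:     0  1  2  3  4  5  6  7
g(k):  0  0  0  0  1  1  1  1
So g(7) = 1.
Grundy values for row B (subtraction set {2, 4, 7}):
k:     0  1  2  3  4  5  6  7  8  9
g(k):  0  0  1  1  2  2  0  3  1  0
So g(9) = 0.
Row C is a plain Nim row of size 6, so its Grundy value is 6.
By the Sprague-Grundy theorem, the Grundy value of a sum of independent games is the XOR of the component values.
Combined value = 1 ⊕ 0 ⊕ 6 = 7.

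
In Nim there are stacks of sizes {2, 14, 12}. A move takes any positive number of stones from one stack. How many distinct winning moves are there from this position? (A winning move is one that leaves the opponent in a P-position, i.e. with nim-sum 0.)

Compute the nim-sum pairwise:
2 ⊕ 14 = 12
12 ⊕ 12 = 0
The nim-sum is already 0, so every move leaves a nonzero nim-sum — there are no winning moves.

0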